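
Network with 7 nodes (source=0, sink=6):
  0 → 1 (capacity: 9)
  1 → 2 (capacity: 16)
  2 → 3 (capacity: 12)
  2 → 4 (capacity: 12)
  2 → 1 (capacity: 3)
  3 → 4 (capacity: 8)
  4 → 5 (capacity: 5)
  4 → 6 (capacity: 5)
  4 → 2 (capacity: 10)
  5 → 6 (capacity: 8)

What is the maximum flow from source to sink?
Maximum flow = 9

Max flow: 9

Flow assignment:
  0 → 1: 9/9
  1 → 2: 9/16
  2 → 4: 9/12
  4 → 5: 4/5
  4 → 6: 5/5
  5 → 6: 4/8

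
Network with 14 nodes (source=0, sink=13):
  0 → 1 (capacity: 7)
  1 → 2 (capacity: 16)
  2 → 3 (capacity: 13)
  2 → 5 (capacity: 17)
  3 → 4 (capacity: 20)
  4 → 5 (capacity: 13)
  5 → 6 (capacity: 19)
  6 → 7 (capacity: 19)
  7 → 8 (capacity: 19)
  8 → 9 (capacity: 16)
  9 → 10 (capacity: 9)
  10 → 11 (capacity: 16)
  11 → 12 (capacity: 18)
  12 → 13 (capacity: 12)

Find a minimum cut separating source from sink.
Min cut value = 7, edges: (0,1)

Min cut value: 7
Partition: S = [0], T = [1, 2, 3, 4, 5, 6, 7, 8, 9, 10, 11, 12, 13]
Cut edges: (0,1)

By max-flow min-cut theorem, max flow = min cut = 7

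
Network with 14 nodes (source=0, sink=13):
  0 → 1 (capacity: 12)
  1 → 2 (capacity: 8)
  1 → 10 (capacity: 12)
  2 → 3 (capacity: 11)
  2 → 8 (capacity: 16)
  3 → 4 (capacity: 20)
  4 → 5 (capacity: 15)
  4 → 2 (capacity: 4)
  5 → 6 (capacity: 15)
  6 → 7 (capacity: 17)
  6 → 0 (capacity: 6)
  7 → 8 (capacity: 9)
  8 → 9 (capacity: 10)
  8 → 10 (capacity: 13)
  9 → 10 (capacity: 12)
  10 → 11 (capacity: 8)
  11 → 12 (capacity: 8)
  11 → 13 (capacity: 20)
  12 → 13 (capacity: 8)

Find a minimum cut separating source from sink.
Min cut value = 8, edges: (10,11)

Min cut value: 8
Partition: S = [0, 1, 2, 3, 4, 5, 6, 7, 8, 9, 10], T = [11, 12, 13]
Cut edges: (10,11)

By max-flow min-cut theorem, max flow = min cut = 8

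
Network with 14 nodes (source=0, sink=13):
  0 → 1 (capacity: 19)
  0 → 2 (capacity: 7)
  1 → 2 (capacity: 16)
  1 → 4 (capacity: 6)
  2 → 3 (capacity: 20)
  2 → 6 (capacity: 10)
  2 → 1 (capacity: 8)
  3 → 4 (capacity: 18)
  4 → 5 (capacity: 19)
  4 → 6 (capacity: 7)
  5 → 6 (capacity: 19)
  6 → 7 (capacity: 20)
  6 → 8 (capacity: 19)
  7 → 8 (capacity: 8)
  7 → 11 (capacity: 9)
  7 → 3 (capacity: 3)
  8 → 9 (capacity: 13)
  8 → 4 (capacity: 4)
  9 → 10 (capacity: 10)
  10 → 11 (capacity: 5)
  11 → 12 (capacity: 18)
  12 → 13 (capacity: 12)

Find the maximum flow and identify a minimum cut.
Max flow = 12, Min cut edges: (12,13)

Maximum flow: 12
Minimum cut: (12,13)
Partition: S = [0, 1, 2, 3, 4, 5, 6, 7, 8, 9, 10, 11, 12], T = [13]

Max-flow min-cut theorem verified: both equal 12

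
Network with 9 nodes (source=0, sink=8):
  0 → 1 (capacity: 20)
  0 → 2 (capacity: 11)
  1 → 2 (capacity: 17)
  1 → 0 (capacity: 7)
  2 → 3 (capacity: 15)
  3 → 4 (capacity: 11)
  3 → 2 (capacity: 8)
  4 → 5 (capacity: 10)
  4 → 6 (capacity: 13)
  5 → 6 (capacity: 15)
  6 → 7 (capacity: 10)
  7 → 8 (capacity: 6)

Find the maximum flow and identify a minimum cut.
Max flow = 6, Min cut edges: (7,8)

Maximum flow: 6
Minimum cut: (7,8)
Partition: S = [0, 1, 2, 3, 4, 5, 6, 7], T = [8]

Max-flow min-cut theorem verified: both equal 6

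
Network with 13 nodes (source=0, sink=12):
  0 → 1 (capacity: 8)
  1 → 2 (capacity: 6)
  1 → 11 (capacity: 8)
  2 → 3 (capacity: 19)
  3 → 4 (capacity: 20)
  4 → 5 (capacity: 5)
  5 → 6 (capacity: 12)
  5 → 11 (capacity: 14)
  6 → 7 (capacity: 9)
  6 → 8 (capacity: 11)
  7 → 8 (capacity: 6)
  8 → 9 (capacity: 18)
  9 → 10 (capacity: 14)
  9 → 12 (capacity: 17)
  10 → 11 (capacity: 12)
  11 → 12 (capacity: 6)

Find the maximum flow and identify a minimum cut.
Max flow = 8, Min cut edges: (0,1)

Maximum flow: 8
Minimum cut: (0,1)
Partition: S = [0], T = [1, 2, 3, 4, 5, 6, 7, 8, 9, 10, 11, 12]

Max-flow min-cut theorem verified: both equal 8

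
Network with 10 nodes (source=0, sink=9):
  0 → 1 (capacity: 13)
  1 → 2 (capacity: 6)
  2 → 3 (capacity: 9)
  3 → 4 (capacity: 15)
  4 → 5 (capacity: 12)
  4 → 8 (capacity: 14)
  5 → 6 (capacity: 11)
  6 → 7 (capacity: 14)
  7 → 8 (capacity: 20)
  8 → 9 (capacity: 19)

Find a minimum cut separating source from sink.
Min cut value = 6, edges: (1,2)

Min cut value: 6
Partition: S = [0, 1], T = [2, 3, 4, 5, 6, 7, 8, 9]
Cut edges: (1,2)

By max-flow min-cut theorem, max flow = min cut = 6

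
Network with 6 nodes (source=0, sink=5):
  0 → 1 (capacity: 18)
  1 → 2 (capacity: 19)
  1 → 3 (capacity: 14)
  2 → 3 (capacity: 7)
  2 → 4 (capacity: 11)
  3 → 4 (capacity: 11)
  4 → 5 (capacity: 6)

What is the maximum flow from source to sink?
Maximum flow = 6

Max flow: 6

Flow assignment:
  0 → 1: 6/18
  1 → 2: 6/19
  2 → 4: 6/11
  4 → 5: 6/6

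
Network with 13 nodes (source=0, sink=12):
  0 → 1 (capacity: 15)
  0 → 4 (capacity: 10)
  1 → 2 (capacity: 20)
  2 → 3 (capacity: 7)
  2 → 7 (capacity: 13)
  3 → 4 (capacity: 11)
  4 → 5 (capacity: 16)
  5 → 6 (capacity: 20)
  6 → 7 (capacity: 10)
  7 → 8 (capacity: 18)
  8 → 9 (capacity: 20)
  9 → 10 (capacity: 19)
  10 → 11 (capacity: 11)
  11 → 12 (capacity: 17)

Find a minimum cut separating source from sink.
Min cut value = 11, edges: (10,11)

Min cut value: 11
Partition: S = [0, 1, 2, 3, 4, 5, 6, 7, 8, 9, 10], T = [11, 12]
Cut edges: (10,11)

By max-flow min-cut theorem, max flow = min cut = 11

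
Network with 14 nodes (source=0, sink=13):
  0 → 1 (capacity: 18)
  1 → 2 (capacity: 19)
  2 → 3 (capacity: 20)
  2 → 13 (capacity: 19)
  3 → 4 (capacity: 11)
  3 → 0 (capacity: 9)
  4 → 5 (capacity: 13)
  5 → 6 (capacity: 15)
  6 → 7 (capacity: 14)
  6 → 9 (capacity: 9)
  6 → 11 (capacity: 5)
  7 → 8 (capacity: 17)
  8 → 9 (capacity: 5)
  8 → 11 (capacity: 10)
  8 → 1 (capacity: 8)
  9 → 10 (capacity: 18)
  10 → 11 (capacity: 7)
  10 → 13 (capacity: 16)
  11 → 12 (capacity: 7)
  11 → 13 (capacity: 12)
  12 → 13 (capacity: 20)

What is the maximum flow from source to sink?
Maximum flow = 18

Max flow: 18

Flow assignment:
  0 → 1: 18/18
  1 → 2: 18/19
  2 → 13: 18/19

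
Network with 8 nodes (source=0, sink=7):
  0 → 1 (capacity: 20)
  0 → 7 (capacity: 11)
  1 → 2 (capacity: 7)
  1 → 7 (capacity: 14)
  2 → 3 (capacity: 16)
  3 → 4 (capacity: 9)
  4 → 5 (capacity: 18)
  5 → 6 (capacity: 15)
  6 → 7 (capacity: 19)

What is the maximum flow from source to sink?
Maximum flow = 31

Max flow: 31

Flow assignment:
  0 → 1: 20/20
  0 → 7: 11/11
  1 → 2: 6/7
  1 → 7: 14/14
  2 → 3: 6/16
  3 → 4: 6/9
  4 → 5: 6/18
  5 → 6: 6/15
  6 → 7: 6/19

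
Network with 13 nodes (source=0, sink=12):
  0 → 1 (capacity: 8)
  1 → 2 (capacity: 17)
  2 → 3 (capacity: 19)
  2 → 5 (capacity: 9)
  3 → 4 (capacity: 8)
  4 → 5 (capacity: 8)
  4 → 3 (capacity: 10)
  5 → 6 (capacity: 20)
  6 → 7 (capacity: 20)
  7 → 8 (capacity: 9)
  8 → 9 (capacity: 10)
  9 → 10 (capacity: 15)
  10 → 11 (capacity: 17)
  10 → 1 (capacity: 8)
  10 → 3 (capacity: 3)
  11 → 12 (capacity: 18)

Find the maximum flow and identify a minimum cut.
Max flow = 8, Min cut edges: (0,1)

Maximum flow: 8
Minimum cut: (0,1)
Partition: S = [0], T = [1, 2, 3, 4, 5, 6, 7, 8, 9, 10, 11, 12]

Max-flow min-cut theorem verified: both equal 8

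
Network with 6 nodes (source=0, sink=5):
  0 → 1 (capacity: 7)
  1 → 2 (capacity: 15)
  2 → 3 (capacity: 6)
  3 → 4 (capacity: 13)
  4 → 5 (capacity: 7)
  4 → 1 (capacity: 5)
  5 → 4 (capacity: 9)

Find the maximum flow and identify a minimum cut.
Max flow = 6, Min cut edges: (2,3)

Maximum flow: 6
Minimum cut: (2,3)
Partition: S = [0, 1, 2], T = [3, 4, 5]

Max-flow min-cut theorem verified: both equal 6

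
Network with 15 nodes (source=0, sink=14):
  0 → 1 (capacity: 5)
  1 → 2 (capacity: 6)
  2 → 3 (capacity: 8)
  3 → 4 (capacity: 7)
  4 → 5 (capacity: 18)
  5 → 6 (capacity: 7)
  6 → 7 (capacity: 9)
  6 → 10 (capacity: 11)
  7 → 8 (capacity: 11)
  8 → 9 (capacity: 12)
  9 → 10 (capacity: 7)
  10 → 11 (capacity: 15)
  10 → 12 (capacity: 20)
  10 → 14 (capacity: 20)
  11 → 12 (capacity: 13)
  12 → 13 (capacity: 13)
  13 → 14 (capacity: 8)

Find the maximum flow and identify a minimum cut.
Max flow = 5, Min cut edges: (0,1)

Maximum flow: 5
Minimum cut: (0,1)
Partition: S = [0], T = [1, 2, 3, 4, 5, 6, 7, 8, 9, 10, 11, 12, 13, 14]

Max-flow min-cut theorem verified: both equal 5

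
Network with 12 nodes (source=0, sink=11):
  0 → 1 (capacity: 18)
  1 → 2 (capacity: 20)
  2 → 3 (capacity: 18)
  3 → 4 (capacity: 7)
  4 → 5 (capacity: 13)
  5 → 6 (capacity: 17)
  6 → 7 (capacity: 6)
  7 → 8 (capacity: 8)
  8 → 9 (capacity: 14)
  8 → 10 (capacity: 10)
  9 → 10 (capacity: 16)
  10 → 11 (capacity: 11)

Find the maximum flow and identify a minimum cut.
Max flow = 6, Min cut edges: (6,7)

Maximum flow: 6
Minimum cut: (6,7)
Partition: S = [0, 1, 2, 3, 4, 5, 6], T = [7, 8, 9, 10, 11]

Max-flow min-cut theorem verified: both equal 6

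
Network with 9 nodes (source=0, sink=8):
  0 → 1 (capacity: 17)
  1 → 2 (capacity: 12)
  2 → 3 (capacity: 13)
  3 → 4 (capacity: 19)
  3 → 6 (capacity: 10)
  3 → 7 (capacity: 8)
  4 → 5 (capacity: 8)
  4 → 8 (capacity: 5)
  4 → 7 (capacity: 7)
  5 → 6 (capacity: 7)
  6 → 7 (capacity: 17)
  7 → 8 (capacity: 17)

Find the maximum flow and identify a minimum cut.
Max flow = 12, Min cut edges: (1,2)

Maximum flow: 12
Minimum cut: (1,2)
Partition: S = [0, 1], T = [2, 3, 4, 5, 6, 7, 8]

Max-flow min-cut theorem verified: both equal 12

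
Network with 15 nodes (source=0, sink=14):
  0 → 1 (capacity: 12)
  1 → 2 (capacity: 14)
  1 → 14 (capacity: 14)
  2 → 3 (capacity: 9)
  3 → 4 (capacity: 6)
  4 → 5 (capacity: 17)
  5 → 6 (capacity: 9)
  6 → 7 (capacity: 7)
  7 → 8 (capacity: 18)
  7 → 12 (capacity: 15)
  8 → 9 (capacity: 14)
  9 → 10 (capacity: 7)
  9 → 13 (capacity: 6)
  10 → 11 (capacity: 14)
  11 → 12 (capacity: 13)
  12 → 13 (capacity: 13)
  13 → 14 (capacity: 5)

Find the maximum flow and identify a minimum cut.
Max flow = 12, Min cut edges: (0,1)

Maximum flow: 12
Minimum cut: (0,1)
Partition: S = [0], T = [1, 2, 3, 4, 5, 6, 7, 8, 9, 10, 11, 12, 13, 14]

Max-flow min-cut theorem verified: both equal 12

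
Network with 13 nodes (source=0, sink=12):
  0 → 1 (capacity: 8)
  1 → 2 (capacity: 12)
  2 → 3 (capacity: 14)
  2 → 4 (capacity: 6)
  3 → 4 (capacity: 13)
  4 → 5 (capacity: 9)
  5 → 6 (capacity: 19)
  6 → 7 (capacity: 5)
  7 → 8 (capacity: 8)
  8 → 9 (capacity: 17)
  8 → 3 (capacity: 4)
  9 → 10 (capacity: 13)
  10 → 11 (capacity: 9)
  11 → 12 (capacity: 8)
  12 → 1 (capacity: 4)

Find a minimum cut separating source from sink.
Min cut value = 5, edges: (6,7)

Min cut value: 5
Partition: S = [0, 1, 2, 3, 4, 5, 6], T = [7, 8, 9, 10, 11, 12]
Cut edges: (6,7)

By max-flow min-cut theorem, max flow = min cut = 5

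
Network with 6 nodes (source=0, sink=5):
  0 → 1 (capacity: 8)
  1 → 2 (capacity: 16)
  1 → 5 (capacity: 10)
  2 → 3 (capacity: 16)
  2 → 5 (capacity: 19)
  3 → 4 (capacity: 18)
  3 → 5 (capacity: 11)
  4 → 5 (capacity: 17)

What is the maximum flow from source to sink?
Maximum flow = 8

Max flow: 8

Flow assignment:
  0 → 1: 8/8
  1 → 5: 8/10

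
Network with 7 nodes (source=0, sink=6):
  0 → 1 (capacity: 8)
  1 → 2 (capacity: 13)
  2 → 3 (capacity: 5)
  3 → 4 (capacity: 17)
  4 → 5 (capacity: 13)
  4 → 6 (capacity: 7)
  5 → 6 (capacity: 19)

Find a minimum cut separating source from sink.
Min cut value = 5, edges: (2,3)

Min cut value: 5
Partition: S = [0, 1, 2], T = [3, 4, 5, 6]
Cut edges: (2,3)

By max-flow min-cut theorem, max flow = min cut = 5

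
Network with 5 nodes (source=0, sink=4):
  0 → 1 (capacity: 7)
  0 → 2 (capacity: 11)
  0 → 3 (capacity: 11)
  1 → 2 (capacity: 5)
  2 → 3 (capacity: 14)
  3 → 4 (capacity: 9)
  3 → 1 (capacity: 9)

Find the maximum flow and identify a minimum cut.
Max flow = 9, Min cut edges: (3,4)

Maximum flow: 9
Minimum cut: (3,4)
Partition: S = [0, 1, 2, 3], T = [4]

Max-flow min-cut theorem verified: both equal 9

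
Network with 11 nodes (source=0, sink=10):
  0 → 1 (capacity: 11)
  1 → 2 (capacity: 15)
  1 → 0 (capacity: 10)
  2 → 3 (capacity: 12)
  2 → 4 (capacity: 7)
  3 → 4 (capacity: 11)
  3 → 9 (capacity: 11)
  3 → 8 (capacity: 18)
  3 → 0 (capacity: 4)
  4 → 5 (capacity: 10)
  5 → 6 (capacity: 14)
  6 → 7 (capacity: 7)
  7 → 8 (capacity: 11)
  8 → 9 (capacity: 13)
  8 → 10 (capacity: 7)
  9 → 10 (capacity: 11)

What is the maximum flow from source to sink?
Maximum flow = 11

Max flow: 11

Flow assignment:
  0 → 1: 11/11
  1 → 2: 11/15
  2 → 3: 11/12
  3 → 9: 11/11
  9 → 10: 11/11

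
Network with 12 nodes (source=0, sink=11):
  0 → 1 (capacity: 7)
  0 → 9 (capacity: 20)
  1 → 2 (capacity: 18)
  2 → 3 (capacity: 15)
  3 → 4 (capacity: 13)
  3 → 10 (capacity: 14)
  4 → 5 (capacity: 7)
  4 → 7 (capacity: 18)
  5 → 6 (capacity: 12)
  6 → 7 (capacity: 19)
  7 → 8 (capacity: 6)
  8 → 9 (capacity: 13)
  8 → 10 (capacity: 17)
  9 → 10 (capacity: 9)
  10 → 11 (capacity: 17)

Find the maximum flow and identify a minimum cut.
Max flow = 16, Min cut edges: (0,1), (9,10)

Maximum flow: 16
Minimum cut: (0,1), (9,10)
Partition: S = [0, 9], T = [1, 2, 3, 4, 5, 6, 7, 8, 10, 11]

Max-flow min-cut theorem verified: both equal 16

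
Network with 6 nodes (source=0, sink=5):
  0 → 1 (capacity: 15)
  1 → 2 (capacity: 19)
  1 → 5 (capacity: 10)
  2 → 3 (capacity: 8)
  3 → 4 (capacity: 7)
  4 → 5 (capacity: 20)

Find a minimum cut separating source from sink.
Min cut value = 15, edges: (0,1)

Min cut value: 15
Partition: S = [0], T = [1, 2, 3, 4, 5]
Cut edges: (0,1)

By max-flow min-cut theorem, max flow = min cut = 15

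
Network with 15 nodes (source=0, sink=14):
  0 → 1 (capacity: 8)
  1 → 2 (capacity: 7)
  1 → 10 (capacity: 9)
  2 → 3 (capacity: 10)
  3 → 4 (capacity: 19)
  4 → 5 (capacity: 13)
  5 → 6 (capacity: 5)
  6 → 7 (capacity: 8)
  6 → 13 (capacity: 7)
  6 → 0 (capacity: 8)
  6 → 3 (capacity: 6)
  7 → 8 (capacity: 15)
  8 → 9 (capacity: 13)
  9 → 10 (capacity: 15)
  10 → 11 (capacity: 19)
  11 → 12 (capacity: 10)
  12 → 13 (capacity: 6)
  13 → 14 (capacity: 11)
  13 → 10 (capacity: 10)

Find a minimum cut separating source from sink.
Min cut value = 8, edges: (0,1)

Min cut value: 8
Partition: S = [0], T = [1, 2, 3, 4, 5, 6, 7, 8, 9, 10, 11, 12, 13, 14]
Cut edges: (0,1)

By max-flow min-cut theorem, max flow = min cut = 8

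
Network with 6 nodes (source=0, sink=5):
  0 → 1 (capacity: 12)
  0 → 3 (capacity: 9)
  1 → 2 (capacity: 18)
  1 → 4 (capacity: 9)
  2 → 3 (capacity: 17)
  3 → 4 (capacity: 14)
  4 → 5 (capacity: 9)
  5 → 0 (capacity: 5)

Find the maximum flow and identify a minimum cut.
Max flow = 9, Min cut edges: (4,5)

Maximum flow: 9
Minimum cut: (4,5)
Partition: S = [0, 1, 2, 3, 4], T = [5]

Max-flow min-cut theorem verified: both equal 9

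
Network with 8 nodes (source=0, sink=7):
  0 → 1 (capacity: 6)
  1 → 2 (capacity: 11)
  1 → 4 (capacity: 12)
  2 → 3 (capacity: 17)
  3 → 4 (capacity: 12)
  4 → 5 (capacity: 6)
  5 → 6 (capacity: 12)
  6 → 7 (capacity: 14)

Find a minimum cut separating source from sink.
Min cut value = 6, edges: (4,5)

Min cut value: 6
Partition: S = [0, 1, 2, 3, 4], T = [5, 6, 7]
Cut edges: (4,5)

By max-flow min-cut theorem, max flow = min cut = 6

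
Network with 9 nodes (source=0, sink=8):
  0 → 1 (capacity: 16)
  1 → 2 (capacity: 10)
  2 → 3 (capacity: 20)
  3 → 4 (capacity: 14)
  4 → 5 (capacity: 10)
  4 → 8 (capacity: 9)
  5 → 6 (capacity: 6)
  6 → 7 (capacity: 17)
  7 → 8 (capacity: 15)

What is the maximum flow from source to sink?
Maximum flow = 10

Max flow: 10

Flow assignment:
  0 → 1: 10/16
  1 → 2: 10/10
  2 → 3: 10/20
  3 → 4: 10/14
  4 → 5: 1/10
  4 → 8: 9/9
  5 → 6: 1/6
  6 → 7: 1/17
  7 → 8: 1/15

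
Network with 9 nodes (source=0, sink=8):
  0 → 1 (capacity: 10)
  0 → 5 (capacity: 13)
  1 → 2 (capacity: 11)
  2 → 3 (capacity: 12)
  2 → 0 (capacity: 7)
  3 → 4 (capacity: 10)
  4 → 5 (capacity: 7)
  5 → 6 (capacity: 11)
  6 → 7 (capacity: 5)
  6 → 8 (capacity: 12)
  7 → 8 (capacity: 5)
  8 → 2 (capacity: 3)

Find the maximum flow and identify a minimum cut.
Max flow = 11, Min cut edges: (5,6)

Maximum flow: 11
Minimum cut: (5,6)
Partition: S = [0, 1, 2, 3, 4, 5], T = [6, 7, 8]

Max-flow min-cut theorem verified: both equal 11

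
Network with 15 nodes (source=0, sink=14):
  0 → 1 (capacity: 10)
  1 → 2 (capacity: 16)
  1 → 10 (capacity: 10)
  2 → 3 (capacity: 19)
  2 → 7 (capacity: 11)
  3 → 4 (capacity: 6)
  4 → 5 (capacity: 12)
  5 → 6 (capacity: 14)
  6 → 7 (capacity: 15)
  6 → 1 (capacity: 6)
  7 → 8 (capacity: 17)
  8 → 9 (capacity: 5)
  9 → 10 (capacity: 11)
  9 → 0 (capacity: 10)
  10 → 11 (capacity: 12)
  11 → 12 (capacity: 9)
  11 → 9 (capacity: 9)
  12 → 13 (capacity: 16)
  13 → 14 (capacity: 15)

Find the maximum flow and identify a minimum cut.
Max flow = 9, Min cut edges: (11,12)

Maximum flow: 9
Minimum cut: (11,12)
Partition: S = [0, 1, 2, 3, 4, 5, 6, 7, 8, 9, 10, 11], T = [12, 13, 14]

Max-flow min-cut theorem verified: both equal 9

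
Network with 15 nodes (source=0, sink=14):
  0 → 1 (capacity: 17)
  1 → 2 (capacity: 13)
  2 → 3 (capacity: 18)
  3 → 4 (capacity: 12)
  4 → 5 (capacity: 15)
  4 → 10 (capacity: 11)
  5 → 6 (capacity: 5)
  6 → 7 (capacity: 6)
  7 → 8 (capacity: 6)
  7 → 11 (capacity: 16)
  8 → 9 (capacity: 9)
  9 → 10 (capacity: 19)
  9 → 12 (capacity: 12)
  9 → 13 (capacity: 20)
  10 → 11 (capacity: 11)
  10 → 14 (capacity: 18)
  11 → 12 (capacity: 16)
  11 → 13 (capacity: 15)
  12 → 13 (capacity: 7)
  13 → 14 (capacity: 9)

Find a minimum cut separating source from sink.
Min cut value = 12, edges: (3,4)

Min cut value: 12
Partition: S = [0, 1, 2, 3], T = [4, 5, 6, 7, 8, 9, 10, 11, 12, 13, 14]
Cut edges: (3,4)

By max-flow min-cut theorem, max flow = min cut = 12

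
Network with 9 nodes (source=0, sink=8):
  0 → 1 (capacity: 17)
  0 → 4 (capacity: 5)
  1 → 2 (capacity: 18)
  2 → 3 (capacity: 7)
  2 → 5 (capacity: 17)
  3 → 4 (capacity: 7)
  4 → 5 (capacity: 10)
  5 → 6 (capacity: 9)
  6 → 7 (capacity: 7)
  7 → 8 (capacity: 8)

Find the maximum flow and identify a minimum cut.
Max flow = 7, Min cut edges: (6,7)

Maximum flow: 7
Minimum cut: (6,7)
Partition: S = [0, 1, 2, 3, 4, 5, 6], T = [7, 8]

Max-flow min-cut theorem verified: both equal 7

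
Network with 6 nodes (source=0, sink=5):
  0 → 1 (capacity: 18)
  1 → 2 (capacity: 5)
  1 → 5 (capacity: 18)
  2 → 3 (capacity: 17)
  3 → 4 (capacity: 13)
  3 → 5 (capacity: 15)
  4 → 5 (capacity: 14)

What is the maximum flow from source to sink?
Maximum flow = 18

Max flow: 18

Flow assignment:
  0 → 1: 18/18
  1 → 5: 18/18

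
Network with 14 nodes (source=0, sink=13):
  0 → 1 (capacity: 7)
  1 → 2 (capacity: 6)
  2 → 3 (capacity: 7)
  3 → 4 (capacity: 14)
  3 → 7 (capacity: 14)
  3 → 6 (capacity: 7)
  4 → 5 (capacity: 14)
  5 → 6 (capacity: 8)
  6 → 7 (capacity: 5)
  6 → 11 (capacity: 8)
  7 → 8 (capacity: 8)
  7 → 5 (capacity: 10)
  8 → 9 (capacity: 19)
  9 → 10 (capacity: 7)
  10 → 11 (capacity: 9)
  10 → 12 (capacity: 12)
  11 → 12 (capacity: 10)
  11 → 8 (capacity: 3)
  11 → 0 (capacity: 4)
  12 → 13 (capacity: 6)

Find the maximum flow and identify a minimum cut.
Max flow = 6, Min cut edges: (12,13)

Maximum flow: 6
Minimum cut: (12,13)
Partition: S = [0, 1, 2, 3, 4, 5, 6, 7, 8, 9, 10, 11, 12], T = [13]

Max-flow min-cut theorem verified: both equal 6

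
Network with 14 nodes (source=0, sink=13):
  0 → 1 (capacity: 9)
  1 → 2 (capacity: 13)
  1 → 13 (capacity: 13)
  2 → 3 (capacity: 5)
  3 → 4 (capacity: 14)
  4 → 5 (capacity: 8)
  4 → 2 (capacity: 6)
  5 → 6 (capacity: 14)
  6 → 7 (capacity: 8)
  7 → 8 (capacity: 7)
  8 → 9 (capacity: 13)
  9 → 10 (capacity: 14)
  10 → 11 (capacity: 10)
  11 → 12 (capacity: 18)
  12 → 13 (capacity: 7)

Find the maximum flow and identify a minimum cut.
Max flow = 9, Min cut edges: (0,1)

Maximum flow: 9
Minimum cut: (0,1)
Partition: S = [0], T = [1, 2, 3, 4, 5, 6, 7, 8, 9, 10, 11, 12, 13]

Max-flow min-cut theorem verified: both equal 9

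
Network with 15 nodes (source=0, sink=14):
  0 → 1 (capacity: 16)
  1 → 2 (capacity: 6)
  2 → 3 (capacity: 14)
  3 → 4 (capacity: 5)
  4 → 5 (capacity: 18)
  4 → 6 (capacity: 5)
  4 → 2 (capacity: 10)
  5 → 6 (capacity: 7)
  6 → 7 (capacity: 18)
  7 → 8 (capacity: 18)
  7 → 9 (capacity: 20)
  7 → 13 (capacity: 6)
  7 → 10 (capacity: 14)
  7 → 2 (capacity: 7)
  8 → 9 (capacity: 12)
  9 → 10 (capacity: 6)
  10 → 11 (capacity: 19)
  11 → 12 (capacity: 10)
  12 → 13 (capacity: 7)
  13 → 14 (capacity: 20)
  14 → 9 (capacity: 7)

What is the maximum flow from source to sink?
Maximum flow = 5

Max flow: 5

Flow assignment:
  0 → 1: 5/16
  1 → 2: 5/6
  2 → 3: 5/14
  3 → 4: 5/5
  4 → 6: 5/5
  6 → 7: 5/18
  7 → 13: 5/6
  13 → 14: 5/20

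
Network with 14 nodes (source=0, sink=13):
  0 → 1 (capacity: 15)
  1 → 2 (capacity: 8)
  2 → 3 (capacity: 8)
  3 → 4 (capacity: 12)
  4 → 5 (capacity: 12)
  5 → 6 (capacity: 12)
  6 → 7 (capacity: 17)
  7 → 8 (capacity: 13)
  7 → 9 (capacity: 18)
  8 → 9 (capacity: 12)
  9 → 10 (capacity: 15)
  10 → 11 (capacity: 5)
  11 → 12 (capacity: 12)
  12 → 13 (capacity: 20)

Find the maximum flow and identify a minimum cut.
Max flow = 5, Min cut edges: (10,11)

Maximum flow: 5
Minimum cut: (10,11)
Partition: S = [0, 1, 2, 3, 4, 5, 6, 7, 8, 9, 10], T = [11, 12, 13]

Max-flow min-cut theorem verified: both equal 5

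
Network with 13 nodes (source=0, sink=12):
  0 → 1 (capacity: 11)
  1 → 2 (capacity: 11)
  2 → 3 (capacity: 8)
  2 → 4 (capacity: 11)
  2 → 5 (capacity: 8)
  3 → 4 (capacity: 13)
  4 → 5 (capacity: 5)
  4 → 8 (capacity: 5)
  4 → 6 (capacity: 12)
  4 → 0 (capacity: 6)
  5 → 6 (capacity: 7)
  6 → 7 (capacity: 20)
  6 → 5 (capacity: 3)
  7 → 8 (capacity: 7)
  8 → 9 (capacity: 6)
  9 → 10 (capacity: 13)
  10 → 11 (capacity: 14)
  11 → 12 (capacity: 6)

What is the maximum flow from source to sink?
Maximum flow = 6

Max flow: 6

Flow assignment:
  0 → 1: 11/11
  1 → 2: 11/11
  2 → 4: 11/11
  4 → 6: 6/12
  4 → 0: 5/6
  6 → 7: 6/20
  7 → 8: 6/7
  8 → 9: 6/6
  9 → 10: 6/13
  10 → 11: 6/14
  11 → 12: 6/6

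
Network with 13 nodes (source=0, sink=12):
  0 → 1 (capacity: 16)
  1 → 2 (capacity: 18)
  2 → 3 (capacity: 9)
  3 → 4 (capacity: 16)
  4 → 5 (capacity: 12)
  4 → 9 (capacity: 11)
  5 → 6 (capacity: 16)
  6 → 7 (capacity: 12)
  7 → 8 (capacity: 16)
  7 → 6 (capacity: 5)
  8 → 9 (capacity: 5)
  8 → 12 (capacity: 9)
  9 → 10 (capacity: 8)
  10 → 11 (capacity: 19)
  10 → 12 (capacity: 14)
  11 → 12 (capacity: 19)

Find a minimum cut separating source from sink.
Min cut value = 9, edges: (2,3)

Min cut value: 9
Partition: S = [0, 1, 2], T = [3, 4, 5, 6, 7, 8, 9, 10, 11, 12]
Cut edges: (2,3)

By max-flow min-cut theorem, max flow = min cut = 9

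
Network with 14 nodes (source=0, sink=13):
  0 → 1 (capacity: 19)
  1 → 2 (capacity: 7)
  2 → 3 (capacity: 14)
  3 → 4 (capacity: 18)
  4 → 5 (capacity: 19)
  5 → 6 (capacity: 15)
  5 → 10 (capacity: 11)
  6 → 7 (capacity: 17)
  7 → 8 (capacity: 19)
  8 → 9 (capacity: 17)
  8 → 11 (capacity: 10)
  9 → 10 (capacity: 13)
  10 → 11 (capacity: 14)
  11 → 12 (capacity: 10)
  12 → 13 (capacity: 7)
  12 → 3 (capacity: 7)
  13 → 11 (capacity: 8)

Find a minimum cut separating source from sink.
Min cut value = 7, edges: (12,13)

Min cut value: 7
Partition: S = [0, 1, 2, 3, 4, 5, 6, 7, 8, 9, 10, 11, 12], T = [13]
Cut edges: (12,13)

By max-flow min-cut theorem, max flow = min cut = 7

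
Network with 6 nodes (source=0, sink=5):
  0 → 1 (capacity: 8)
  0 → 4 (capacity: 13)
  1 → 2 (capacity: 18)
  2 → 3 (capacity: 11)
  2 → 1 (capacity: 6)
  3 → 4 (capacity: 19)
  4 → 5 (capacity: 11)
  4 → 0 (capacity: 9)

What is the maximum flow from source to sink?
Maximum flow = 11

Max flow: 11

Flow assignment:
  0 → 1: 8/8
  0 → 4: 3/13
  1 → 2: 8/18
  2 → 3: 8/11
  3 → 4: 8/19
  4 → 5: 11/11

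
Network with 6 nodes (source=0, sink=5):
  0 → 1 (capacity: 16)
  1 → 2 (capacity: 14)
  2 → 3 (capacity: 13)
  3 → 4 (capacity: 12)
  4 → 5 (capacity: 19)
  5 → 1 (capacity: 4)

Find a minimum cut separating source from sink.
Min cut value = 12, edges: (3,4)

Min cut value: 12
Partition: S = [0, 1, 2, 3], T = [4, 5]
Cut edges: (3,4)

By max-flow min-cut theorem, max flow = min cut = 12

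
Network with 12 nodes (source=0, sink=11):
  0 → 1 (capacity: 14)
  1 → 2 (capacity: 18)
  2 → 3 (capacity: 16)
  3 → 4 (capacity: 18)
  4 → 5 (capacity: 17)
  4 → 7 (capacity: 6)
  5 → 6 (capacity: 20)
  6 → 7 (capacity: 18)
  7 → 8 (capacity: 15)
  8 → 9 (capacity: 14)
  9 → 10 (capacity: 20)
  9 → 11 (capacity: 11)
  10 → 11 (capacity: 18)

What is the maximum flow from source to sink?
Maximum flow = 14

Max flow: 14

Flow assignment:
  0 → 1: 14/14
  1 → 2: 14/18
  2 → 3: 14/16
  3 → 4: 14/18
  4 → 5: 8/17
  4 → 7: 6/6
  5 → 6: 8/20
  6 → 7: 8/18
  7 → 8: 14/15
  8 → 9: 14/14
  9 → 10: 3/20
  9 → 11: 11/11
  10 → 11: 3/18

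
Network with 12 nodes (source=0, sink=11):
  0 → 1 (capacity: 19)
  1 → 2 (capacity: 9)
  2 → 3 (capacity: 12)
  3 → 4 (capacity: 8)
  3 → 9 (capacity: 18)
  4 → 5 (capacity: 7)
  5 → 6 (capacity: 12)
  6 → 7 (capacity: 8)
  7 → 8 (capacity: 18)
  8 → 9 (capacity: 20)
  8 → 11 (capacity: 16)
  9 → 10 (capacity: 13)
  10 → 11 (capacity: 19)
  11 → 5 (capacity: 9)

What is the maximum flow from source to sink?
Maximum flow = 9

Max flow: 9

Flow assignment:
  0 → 1: 9/19
  1 → 2: 9/9
  2 → 3: 9/12
  3 → 9: 9/18
  9 → 10: 9/13
  10 → 11: 9/19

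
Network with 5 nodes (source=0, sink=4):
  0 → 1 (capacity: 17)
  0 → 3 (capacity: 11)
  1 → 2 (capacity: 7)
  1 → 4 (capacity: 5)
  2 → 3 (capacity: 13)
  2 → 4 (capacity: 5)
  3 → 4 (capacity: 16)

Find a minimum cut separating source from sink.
Min cut value = 23, edges: (0,3), (1,2), (1,4)

Min cut value: 23
Partition: S = [0, 1], T = [2, 3, 4]
Cut edges: (0,3), (1,2), (1,4)

By max-flow min-cut theorem, max flow = min cut = 23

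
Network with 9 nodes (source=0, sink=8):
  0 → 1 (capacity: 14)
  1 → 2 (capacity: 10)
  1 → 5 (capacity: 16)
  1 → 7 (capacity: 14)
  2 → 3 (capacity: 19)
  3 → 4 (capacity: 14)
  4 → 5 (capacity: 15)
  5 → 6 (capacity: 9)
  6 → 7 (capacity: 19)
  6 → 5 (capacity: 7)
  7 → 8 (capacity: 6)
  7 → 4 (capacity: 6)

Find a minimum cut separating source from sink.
Min cut value = 6, edges: (7,8)

Min cut value: 6
Partition: S = [0, 1, 2, 3, 4, 5, 6, 7], T = [8]
Cut edges: (7,8)

By max-flow min-cut theorem, max flow = min cut = 6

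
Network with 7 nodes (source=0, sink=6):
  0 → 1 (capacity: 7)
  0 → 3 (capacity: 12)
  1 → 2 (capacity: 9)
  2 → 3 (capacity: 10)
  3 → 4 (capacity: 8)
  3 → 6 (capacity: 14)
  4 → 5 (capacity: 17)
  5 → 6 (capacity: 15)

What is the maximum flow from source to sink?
Maximum flow = 19

Max flow: 19

Flow assignment:
  0 → 1: 7/7
  0 → 3: 12/12
  1 → 2: 7/9
  2 → 3: 7/10
  3 → 4: 5/8
  3 → 6: 14/14
  4 → 5: 5/17
  5 → 6: 5/15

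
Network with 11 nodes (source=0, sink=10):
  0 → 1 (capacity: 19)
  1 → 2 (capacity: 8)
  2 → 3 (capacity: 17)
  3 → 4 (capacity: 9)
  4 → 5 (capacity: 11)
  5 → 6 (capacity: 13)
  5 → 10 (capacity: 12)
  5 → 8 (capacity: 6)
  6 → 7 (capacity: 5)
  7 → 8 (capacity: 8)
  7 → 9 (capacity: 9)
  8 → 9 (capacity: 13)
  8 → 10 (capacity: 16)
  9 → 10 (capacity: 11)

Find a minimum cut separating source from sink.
Min cut value = 8, edges: (1,2)

Min cut value: 8
Partition: S = [0, 1], T = [2, 3, 4, 5, 6, 7, 8, 9, 10]
Cut edges: (1,2)

By max-flow min-cut theorem, max flow = min cut = 8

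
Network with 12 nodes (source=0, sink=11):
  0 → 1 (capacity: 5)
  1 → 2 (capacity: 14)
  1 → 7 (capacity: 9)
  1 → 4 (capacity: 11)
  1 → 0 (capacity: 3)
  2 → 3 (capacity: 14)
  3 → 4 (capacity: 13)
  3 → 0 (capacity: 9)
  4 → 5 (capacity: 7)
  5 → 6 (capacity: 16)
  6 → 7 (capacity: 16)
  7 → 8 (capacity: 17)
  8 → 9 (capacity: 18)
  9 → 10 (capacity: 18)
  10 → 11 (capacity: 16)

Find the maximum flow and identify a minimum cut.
Max flow = 5, Min cut edges: (0,1)

Maximum flow: 5
Minimum cut: (0,1)
Partition: S = [0], T = [1, 2, 3, 4, 5, 6, 7, 8, 9, 10, 11]

Max-flow min-cut theorem verified: both equal 5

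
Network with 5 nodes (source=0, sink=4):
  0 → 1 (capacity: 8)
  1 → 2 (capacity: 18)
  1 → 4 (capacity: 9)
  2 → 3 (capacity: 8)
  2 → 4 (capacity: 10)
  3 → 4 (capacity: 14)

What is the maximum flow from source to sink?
Maximum flow = 8

Max flow: 8

Flow assignment:
  0 → 1: 8/8
  1 → 4: 8/9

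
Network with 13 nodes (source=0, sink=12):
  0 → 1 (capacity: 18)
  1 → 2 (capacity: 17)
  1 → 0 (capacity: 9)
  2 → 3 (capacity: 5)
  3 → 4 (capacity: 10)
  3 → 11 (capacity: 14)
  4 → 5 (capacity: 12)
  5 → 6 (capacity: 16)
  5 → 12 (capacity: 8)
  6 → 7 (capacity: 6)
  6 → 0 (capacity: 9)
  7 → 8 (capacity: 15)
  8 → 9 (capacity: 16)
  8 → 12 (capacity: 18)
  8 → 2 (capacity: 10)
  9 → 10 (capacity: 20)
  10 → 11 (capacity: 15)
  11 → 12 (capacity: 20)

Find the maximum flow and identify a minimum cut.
Max flow = 5, Min cut edges: (2,3)

Maximum flow: 5
Minimum cut: (2,3)
Partition: S = [0, 1, 2], T = [3, 4, 5, 6, 7, 8, 9, 10, 11, 12]

Max-flow min-cut theorem verified: both equal 5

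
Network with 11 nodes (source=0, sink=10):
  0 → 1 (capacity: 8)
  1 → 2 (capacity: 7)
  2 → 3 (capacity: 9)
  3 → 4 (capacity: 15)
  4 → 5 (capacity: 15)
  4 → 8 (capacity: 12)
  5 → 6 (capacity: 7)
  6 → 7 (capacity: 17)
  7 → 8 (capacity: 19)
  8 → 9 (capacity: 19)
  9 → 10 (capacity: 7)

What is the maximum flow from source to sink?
Maximum flow = 7

Max flow: 7

Flow assignment:
  0 → 1: 7/8
  1 → 2: 7/7
  2 → 3: 7/9
  3 → 4: 7/15
  4 → 8: 7/12
  8 → 9: 7/19
  9 → 10: 7/7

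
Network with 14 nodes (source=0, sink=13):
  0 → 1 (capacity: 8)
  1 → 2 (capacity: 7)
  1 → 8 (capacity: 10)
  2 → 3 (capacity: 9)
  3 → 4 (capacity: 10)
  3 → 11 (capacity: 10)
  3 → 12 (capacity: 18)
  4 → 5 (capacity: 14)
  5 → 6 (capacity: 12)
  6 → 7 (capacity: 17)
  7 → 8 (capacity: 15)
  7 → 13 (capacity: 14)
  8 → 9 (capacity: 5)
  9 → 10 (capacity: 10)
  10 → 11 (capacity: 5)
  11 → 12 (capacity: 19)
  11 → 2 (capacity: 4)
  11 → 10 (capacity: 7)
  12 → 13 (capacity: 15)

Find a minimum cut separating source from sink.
Min cut value = 8, edges: (0,1)

Min cut value: 8
Partition: S = [0], T = [1, 2, 3, 4, 5, 6, 7, 8, 9, 10, 11, 12, 13]
Cut edges: (0,1)

By max-flow min-cut theorem, max flow = min cut = 8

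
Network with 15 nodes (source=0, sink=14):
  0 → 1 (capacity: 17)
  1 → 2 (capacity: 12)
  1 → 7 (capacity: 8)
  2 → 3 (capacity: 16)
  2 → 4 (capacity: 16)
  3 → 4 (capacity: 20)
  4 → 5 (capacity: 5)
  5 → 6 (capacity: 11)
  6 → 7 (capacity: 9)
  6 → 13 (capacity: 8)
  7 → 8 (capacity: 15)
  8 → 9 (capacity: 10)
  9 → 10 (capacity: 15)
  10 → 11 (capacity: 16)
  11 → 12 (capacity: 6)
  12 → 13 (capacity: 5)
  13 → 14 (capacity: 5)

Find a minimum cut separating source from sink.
Min cut value = 5, edges: (13,14)

Min cut value: 5
Partition: S = [0, 1, 2, 3, 4, 5, 6, 7, 8, 9, 10, 11, 12, 13], T = [14]
Cut edges: (13,14)

By max-flow min-cut theorem, max flow = min cut = 5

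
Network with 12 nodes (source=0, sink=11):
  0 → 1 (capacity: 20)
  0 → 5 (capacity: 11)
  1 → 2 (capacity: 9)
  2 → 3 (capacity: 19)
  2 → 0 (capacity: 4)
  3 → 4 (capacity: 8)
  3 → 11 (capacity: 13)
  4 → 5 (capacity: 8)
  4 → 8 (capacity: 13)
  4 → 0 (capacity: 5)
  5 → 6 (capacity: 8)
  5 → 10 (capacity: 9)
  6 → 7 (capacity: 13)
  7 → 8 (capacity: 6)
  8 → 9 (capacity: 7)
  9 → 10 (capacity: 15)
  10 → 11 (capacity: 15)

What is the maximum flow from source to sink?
Maximum flow = 20

Max flow: 20

Flow assignment:
  0 → 1: 9/20
  0 → 5: 11/11
  1 → 2: 9/9
  2 → 3: 9/19
  3 → 11: 9/13
  5 → 6: 2/8
  5 → 10: 9/9
  6 → 7: 2/13
  7 → 8: 2/6
  8 → 9: 2/7
  9 → 10: 2/15
  10 → 11: 11/15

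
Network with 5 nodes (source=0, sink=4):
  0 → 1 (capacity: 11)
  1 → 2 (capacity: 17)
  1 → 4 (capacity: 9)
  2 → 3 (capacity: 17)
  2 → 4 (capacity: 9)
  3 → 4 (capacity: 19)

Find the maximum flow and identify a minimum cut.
Max flow = 11, Min cut edges: (0,1)

Maximum flow: 11
Minimum cut: (0,1)
Partition: S = [0], T = [1, 2, 3, 4]

Max-flow min-cut theorem verified: both equal 11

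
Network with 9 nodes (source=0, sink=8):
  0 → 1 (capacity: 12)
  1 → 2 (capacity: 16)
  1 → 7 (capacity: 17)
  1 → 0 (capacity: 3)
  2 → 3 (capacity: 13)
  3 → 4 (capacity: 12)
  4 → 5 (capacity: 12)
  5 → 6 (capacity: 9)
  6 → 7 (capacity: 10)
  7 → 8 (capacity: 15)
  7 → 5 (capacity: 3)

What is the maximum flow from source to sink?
Maximum flow = 12

Max flow: 12

Flow assignment:
  0 → 1: 12/12
  1 → 7: 12/17
  7 → 8: 12/15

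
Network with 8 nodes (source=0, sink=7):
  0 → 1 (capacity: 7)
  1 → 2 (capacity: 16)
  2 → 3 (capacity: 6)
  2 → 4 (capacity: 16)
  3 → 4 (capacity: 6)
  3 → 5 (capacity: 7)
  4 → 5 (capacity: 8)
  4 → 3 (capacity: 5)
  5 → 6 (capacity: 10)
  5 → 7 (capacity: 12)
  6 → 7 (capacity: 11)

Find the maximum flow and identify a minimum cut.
Max flow = 7, Min cut edges: (0,1)

Maximum flow: 7
Minimum cut: (0,1)
Partition: S = [0], T = [1, 2, 3, 4, 5, 6, 7]

Max-flow min-cut theorem verified: both equal 7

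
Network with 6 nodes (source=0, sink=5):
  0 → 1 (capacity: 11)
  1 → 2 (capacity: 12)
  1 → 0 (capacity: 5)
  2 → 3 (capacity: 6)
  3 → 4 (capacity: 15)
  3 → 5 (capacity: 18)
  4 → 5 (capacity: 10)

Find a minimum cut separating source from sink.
Min cut value = 6, edges: (2,3)

Min cut value: 6
Partition: S = [0, 1, 2], T = [3, 4, 5]
Cut edges: (2,3)

By max-flow min-cut theorem, max flow = min cut = 6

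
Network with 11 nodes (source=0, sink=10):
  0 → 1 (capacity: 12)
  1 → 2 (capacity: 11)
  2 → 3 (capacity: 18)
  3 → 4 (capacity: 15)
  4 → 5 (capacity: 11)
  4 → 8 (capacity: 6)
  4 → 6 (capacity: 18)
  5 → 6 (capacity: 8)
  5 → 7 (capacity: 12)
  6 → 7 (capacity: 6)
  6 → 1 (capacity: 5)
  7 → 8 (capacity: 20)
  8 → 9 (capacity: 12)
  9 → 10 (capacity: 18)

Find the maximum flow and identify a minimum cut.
Max flow = 11, Min cut edges: (1,2)

Maximum flow: 11
Minimum cut: (1,2)
Partition: S = [0, 1], T = [2, 3, 4, 5, 6, 7, 8, 9, 10]

Max-flow min-cut theorem verified: both equal 11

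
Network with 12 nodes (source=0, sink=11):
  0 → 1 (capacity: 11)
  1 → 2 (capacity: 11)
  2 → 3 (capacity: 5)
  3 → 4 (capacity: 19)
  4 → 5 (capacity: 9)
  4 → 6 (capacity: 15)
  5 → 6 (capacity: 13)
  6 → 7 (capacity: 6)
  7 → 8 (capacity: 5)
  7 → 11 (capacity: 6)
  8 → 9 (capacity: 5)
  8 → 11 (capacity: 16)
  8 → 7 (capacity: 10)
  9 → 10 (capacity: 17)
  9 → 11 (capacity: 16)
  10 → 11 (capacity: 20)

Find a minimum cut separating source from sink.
Min cut value = 5, edges: (2,3)

Min cut value: 5
Partition: S = [0, 1, 2], T = [3, 4, 5, 6, 7, 8, 9, 10, 11]
Cut edges: (2,3)

By max-flow min-cut theorem, max flow = min cut = 5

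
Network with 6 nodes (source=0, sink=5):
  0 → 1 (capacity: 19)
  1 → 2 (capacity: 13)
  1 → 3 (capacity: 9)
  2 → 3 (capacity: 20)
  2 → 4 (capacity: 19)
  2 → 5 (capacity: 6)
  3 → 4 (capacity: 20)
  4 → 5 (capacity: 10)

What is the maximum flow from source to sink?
Maximum flow = 16

Max flow: 16

Flow assignment:
  0 → 1: 16/19
  1 → 2: 10/13
  1 → 3: 6/9
  2 → 4: 4/19
  2 → 5: 6/6
  3 → 4: 6/20
  4 → 5: 10/10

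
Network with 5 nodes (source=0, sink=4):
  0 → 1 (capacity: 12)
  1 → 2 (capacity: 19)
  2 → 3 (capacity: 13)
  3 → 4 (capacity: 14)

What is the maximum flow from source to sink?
Maximum flow = 12

Max flow: 12

Flow assignment:
  0 → 1: 12/12
  1 → 2: 12/19
  2 → 3: 12/13
  3 → 4: 12/14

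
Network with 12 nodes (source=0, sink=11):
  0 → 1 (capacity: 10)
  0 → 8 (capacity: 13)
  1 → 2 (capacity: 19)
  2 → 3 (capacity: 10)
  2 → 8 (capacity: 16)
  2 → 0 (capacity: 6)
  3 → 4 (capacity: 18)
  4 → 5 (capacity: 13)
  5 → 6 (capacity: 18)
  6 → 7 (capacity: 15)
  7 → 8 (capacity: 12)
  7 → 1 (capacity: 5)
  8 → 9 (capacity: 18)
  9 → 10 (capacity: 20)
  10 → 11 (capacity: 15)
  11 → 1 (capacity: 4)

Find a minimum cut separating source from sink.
Min cut value = 15, edges: (10,11)

Min cut value: 15
Partition: S = [0, 1, 2, 3, 4, 5, 6, 7, 8, 9, 10], T = [11]
Cut edges: (10,11)

By max-flow min-cut theorem, max flow = min cut = 15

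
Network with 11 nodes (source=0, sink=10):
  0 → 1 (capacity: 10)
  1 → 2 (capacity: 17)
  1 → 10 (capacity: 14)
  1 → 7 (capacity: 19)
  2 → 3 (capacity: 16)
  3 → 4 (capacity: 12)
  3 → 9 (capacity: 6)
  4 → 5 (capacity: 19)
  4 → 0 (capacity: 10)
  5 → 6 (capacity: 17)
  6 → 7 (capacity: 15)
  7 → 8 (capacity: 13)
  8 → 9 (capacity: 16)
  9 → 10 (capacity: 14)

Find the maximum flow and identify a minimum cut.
Max flow = 10, Min cut edges: (0,1)

Maximum flow: 10
Minimum cut: (0,1)
Partition: S = [0], T = [1, 2, 3, 4, 5, 6, 7, 8, 9, 10]

Max-flow min-cut theorem verified: both equal 10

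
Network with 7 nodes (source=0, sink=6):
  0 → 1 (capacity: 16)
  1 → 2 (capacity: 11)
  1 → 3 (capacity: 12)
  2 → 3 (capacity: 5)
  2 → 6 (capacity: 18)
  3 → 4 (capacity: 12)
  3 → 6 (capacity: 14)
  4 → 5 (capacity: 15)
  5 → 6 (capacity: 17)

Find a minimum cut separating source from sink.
Min cut value = 16, edges: (0,1)

Min cut value: 16
Partition: S = [0], T = [1, 2, 3, 4, 5, 6]
Cut edges: (0,1)

By max-flow min-cut theorem, max flow = min cut = 16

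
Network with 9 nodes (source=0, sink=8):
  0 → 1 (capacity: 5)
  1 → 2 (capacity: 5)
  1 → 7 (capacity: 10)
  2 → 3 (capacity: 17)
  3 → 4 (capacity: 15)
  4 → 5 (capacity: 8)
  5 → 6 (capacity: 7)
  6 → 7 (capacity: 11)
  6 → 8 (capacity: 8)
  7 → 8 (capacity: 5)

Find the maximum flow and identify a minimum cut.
Max flow = 5, Min cut edges: (0,1)

Maximum flow: 5
Minimum cut: (0,1)
Partition: S = [0], T = [1, 2, 3, 4, 5, 6, 7, 8]

Max-flow min-cut theorem verified: both equal 5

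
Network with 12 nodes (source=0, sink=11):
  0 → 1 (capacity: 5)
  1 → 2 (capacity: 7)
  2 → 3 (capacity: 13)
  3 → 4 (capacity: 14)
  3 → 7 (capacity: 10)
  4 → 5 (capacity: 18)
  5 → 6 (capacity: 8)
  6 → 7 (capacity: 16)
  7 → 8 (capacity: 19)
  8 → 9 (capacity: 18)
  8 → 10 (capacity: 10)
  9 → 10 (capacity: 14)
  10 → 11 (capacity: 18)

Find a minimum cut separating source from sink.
Min cut value = 5, edges: (0,1)

Min cut value: 5
Partition: S = [0], T = [1, 2, 3, 4, 5, 6, 7, 8, 9, 10, 11]
Cut edges: (0,1)

By max-flow min-cut theorem, max flow = min cut = 5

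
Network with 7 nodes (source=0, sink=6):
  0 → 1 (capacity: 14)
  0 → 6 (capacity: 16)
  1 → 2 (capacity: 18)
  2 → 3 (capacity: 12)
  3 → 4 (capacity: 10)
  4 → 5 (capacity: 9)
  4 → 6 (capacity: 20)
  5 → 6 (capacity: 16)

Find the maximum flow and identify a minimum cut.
Max flow = 26, Min cut edges: (0,6), (3,4)

Maximum flow: 26
Minimum cut: (0,6), (3,4)
Partition: S = [0, 1, 2, 3], T = [4, 5, 6]

Max-flow min-cut theorem verified: both equal 26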